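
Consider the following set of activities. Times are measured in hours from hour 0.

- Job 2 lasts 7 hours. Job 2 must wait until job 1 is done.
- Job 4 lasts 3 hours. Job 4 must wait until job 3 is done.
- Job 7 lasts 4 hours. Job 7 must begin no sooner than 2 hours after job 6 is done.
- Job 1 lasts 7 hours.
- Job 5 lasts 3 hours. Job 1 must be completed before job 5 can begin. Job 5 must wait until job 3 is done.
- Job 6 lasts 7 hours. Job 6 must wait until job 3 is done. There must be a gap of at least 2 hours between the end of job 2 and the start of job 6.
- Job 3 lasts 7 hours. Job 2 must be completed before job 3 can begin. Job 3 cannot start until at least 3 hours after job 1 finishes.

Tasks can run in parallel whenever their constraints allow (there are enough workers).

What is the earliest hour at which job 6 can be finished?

28

Nothing blocks job 1, so it runs from hour 0 to hour 7.
Job 2 cannot begin until job 1 (finishes hour 7). It runs from hour 7 to 7 + 7 = hour 14.
Job 3 needs all of job 2 (finishes hour 14); job 1 (finishes hour 7, plus 3-hour gap → hour 10). That puts its earliest start at hour 14; it finishes at 14 + 7 = hour 21.
Job 6 needs all of job 3 (finishes hour 21); job 2 (finishes hour 14, plus 2-hour gap → hour 16). That puts its earliest start at hour 21; it finishes at 21 + 7 = hour 28.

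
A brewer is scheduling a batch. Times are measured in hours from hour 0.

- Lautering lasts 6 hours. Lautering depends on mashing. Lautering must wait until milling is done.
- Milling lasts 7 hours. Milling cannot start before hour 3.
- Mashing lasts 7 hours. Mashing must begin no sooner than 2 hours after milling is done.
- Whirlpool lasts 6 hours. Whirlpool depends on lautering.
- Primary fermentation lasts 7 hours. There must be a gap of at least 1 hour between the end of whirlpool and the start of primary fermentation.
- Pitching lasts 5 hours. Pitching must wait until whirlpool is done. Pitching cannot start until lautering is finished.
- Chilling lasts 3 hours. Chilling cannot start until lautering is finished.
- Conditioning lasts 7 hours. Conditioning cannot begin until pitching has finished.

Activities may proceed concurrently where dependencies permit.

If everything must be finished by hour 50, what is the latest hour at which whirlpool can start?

32

To finish by hour 50, conditioning (duration 7) must start no later than hour 43.
Since conditioning (must start by hour 43) depends on it, pitching must finish by hour 43. Backing off its 5-hour duration gives a latest start of hour 38.
Primary fermentation has no dependents, so it just needs to finish by hour 50. Starting by 50 − 7 = hour 43 achieves that.
Whirlpool has several dependents: pitching (must start by hour 38); primary fermentation (must start by hour 43, minus 1-hour gap → hour 42). The earliest of those limits is hour 38, so whirlpool must start by 38 − 6 = hour 32.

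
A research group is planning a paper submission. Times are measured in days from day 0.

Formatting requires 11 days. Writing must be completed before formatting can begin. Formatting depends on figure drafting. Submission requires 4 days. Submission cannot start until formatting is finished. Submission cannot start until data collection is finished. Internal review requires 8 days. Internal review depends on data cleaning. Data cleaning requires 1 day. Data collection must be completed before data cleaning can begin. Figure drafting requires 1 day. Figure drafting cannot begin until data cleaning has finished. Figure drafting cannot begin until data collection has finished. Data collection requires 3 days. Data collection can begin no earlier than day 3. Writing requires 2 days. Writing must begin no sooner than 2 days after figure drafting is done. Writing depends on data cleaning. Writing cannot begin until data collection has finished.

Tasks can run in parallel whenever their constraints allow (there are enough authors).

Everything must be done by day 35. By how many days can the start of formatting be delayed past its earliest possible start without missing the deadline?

After its own release at day 3, data collection can start at day 3 and finishes at day 6.
Data cleaning waits on data collection (finishes day 6), so it starts at day 6 and finishes at 6 + 1 = day 7.
Figure drafting has to wait for data cleaning (finishes day 7); data collection (finishes day 6). The latest of these is day 7, so figure drafting runs day 7 to 7 + 1 = day 8.
For writing: figure drafting (finishes day 8, plus 2-day gap → day 10); data cleaning (finishes day 7); data collection (finishes day 6). Taking the maximum gives a start of day 10, and it finishes at 10 + 2 = day 12.
Formatting cannot start until writing (finishes day 12); figure drafting (finishes day 8). The controlling bound is day 12, so formatting finishes at 12 + 11 = day 23.

Working backward from the deadline:
To finish by day 35, submission (duration 4) must start no later than day 31.
Formatting has to be done before submission (must start by day 31). That means finishing by day 31, i.e. starting by 31 − 11 = day 20.
So formatting can start as early as day 12 and as late as day 20, giving 20 − 12 = 8 days of slack.

8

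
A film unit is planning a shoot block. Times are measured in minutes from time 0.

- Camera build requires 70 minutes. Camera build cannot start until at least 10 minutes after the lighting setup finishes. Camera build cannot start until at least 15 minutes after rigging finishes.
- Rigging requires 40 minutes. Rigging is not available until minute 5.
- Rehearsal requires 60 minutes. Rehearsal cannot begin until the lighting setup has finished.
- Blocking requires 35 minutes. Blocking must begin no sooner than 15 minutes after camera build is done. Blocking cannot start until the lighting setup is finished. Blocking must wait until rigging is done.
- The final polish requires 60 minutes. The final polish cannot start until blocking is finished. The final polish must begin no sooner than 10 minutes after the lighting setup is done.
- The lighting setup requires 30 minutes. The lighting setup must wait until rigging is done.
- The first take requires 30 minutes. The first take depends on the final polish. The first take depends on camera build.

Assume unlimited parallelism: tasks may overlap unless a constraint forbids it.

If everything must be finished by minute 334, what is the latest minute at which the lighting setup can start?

84

The first take has no dependents, so it just needs to finish by minute 334. Starting by 334 − 30 = minute 304 achieves that.
The final polish feeds into the first take (must start by minute 304); so the final polish must finish by minute 304 and therefore start by minute 244.
Blocking has to be done before the final polish (must start by minute 244). That means finishing by minute 244, i.e. starting by 244 − 35 = minute 209.
Camera build must finish in time for blocking (must start by minute 209, minus 15-minute gap → minute 194); the first take (must start by minute 304). The tightest is minute 194, so camera build must start by 194 − 70 = minute 124.
Rehearsal has no dependents, so it just needs to finish by minute 334. Starting by 334 − 60 = minute 274 achieves that.
For the lighting setup: camera build (must start by minute 124, minus 10-minute gap → minute 114); blocking (must start by minute 209); rehearsal (must start by minute 274); the final polish (must start by minute 244, minus 10-minute gap → minute 234). The most restrictive is minute 114; with a 30-minute duration, the lighting setup must start by minute 84.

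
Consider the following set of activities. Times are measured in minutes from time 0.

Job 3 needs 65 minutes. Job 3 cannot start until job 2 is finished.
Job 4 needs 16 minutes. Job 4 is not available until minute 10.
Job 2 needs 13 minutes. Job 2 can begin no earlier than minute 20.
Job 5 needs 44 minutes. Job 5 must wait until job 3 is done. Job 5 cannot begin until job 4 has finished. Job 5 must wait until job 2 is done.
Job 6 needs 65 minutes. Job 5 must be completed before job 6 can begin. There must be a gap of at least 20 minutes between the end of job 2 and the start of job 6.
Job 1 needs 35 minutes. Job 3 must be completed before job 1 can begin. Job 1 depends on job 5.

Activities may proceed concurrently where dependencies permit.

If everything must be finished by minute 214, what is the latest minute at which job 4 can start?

To finish by minute 214, job 1 (duration 35) must start no later than minute 179.
To finish by minute 214, job 6 (duration 65) must start no later than minute 149.
Job 5 feeds job 1 (must start by minute 179); job 6 (must start by minute 149). Taking the minimum, job 5 must finish by minute 149 and start by 149 − 44 = minute 105.
Job 4 has to be done before job 5 (must start by minute 105). That means finishing by minute 105, i.e. starting by 105 − 16 = minute 89.

89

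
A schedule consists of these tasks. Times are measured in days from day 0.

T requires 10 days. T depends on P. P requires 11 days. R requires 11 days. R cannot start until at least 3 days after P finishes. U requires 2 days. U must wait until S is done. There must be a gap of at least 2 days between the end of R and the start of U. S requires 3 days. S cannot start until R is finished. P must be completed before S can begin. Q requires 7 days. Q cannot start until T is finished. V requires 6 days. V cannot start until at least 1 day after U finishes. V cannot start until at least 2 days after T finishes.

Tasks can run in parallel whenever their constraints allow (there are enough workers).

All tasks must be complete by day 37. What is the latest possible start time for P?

Nothing follows V; the deadline of day 37 is its only limit. It must start by 37 − 6 = day 31.
U feeds into V (must start by day 31, minus 1-day gap → day 30); so U must finish by day 30 and therefore start by day 28.
S must finish before U (must start by day 28). With a 3-day duration, S must start by 28 − 3 = day 25.
R must finish in time for S (must start by day 25); U (must start by day 28, minus 2-day gap → day 26). The tightest is day 25, so R must start by 25 − 11 = day 14.
To finish by day 37, Q (duration 7) must start no later than day 30.
T has several dependents: Q (must start by day 30); V (must start by day 31, minus 2-day gap → day 29). The earliest of those limits is day 29, so T must start by 29 − 10 = day 19.
P has several dependents: R (must start by day 14, minus 3-day gap → day 11); S (must start by day 25); T (must start by day 19). The earliest of those limits is day 11, so P must start by 11 − 11 = day 0.

0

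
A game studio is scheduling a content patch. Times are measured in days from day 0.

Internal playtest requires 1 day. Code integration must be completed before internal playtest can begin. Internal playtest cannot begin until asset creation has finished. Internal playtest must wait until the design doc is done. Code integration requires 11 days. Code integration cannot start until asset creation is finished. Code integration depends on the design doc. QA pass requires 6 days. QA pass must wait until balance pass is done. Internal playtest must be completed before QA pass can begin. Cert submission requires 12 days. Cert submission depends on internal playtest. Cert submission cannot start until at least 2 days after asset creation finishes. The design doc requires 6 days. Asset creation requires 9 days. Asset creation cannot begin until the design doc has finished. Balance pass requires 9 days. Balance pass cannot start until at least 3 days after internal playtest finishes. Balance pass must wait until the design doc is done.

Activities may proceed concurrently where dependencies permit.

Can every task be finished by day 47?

Nothing blocks the design doc, so it runs from day 0 to day 6.
Asset creation cannot begin until the design doc (finishes day 6). It runs from day 6 to 6 + 9 = day 15.
Code integration has to wait for asset creation (finishes day 15); the design doc (finishes day 6). The latest of these is day 15, so code integration runs day 15 to 15 + 11 = day 26.
For internal playtest: code integration (finishes day 26); asset creation (finishes day 15); the design doc (finishes day 6). Taking the maximum gives a start of day 26, and it finishes at 26 + 1 = day 27.
Cert submission cannot start until internal playtest (finishes day 27); asset creation (finishes day 15, plus 2-day gap → day 17). The controlling bound is day 27, so cert submission finishes at 27 + 12 = day 39.
Balance pass cannot start until internal playtest (finishes day 27, plus 3-day gap → day 30); the design doc (finishes day 6). The controlling bound is day 30, so balance pass finishes at 30 + 9 = day 39.
QA pass cannot start until balance pass (finishes day 39); internal playtest (finishes day 27). The controlling bound is day 39, so QA pass finishes at 39 + 6 = day 45.
Every task is finished by day 45, which is no later than the deadline of 47, so the schedule is feasible.

Yes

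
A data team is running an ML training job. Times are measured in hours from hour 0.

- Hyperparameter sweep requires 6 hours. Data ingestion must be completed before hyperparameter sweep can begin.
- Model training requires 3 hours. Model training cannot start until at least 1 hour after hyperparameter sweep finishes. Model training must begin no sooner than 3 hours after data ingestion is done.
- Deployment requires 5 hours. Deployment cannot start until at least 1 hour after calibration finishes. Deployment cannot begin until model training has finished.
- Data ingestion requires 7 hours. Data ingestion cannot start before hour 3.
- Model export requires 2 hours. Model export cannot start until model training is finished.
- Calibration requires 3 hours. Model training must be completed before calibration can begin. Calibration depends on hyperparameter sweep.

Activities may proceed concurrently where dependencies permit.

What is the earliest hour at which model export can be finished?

After its own release at hour 3, data ingestion can start at hour 3 and finishes at hour 10.
Hyperparameter sweep waits on data ingestion (finishes hour 10), so it starts at hour 10 and finishes at 10 + 6 = hour 16.
Model training has to wait for hyperparameter sweep (finishes hour 16, plus 1-hour gap → hour 17); data ingestion (finishes hour 10, plus 3-hour gap → hour 13). The latest of these is hour 17, so model training runs hour 17 to 17 + 3 = hour 20.
After model training (finishes hour 20), model export can start at hour 20 and finishes at hour 22.

22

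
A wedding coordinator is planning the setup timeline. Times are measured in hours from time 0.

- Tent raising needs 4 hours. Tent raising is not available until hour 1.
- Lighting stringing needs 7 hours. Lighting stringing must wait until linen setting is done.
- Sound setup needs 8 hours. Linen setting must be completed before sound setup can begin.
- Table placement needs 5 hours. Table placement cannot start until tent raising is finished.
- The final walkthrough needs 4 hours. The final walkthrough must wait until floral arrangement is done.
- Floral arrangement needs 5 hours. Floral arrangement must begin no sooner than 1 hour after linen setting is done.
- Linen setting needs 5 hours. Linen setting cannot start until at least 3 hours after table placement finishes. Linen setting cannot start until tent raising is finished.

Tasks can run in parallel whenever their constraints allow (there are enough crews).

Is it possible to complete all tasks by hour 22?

Tent raising waits on its own release at hour 1, so it starts at hour 1 and finishes at 1 + 4 = hour 5.
Table placement waits on tent raising (finishes hour 5), so it starts at hour 5 and finishes at 5 + 5 = hour 10.
Linen setting has to wait for table placement (finishes hour 10, plus 3-hour gap → hour 13); tent raising (finishes hour 5). The latest of these is hour 13, so linen setting runs hour 13 to 13 + 5 = hour 18.
Sound setup cannot begin until linen setting (finishes hour 18). It runs from hour 18 to 18 + 8 = hour 26.
Lighting stringing waits on linen setting (finishes hour 18), so it starts at hour 18 and finishes at 18 + 7 = hour 25.
Floral arrangement cannot begin until linen setting (finishes hour 18, plus 1-hour gap → hour 19). It runs from hour 19 to 19 + 5 = hour 24.
The final walkthrough cannot begin until floral arrangement (finishes hour 24). It runs from hour 24 to 24 + 4 = hour 28.
The earliest everything can be done is hour 28, which is after the deadline of 22, so it is not possible.

No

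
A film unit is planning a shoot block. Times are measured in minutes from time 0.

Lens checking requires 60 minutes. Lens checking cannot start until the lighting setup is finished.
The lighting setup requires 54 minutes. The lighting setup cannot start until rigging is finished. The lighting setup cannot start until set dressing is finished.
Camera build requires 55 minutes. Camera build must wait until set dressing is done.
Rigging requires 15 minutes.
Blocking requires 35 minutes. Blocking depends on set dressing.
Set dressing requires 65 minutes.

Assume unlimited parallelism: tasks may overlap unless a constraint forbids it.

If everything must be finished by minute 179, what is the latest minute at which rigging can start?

50

To finish by minute 179, lens checking (duration 60) must start no later than minute 119.
The lighting setup has to be done before lens checking (must start by minute 119). That means finishing by minute 119, i.e. starting by 119 − 54 = minute 65.
Rigging has to be done before the lighting setup (must start by minute 65). That means finishing by minute 65, i.e. starting by 65 − 15 = minute 50.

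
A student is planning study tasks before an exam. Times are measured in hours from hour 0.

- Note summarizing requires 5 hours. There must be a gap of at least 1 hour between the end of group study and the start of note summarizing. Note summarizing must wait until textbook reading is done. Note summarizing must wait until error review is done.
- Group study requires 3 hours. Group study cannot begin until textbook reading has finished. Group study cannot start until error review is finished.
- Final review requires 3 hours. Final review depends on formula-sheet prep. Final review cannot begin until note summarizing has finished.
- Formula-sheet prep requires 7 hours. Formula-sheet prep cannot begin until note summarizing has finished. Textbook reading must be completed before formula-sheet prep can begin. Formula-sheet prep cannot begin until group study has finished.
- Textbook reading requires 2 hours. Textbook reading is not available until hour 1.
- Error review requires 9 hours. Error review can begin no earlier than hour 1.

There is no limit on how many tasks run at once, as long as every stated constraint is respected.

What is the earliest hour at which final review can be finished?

Error review waits on its own release at hour 1, so it starts at hour 1 and finishes at 1 + 9 = hour 10.
After its own release at hour 1, textbook reading can start at hour 1 and finishes at hour 3.
Group study has to wait for textbook reading (finishes hour 3); error review (finishes hour 10). The latest of these is hour 10, so group study runs hour 10 to 10 + 3 = hour 13.
Note summarizing has to wait for group study (finishes hour 13, plus 1-hour gap → hour 14); textbook reading (finishes hour 3); error review (finishes hour 10). The latest of these is hour 14, so note summarizing runs hour 14 to 14 + 5 = hour 19.
For formula-sheet prep: note summarizing (finishes hour 19); textbook reading (finishes hour 3); group study (finishes hour 13). Taking the maximum gives a start of hour 19, and it finishes at 19 + 7 = hour 26.
For final review: formula-sheet prep (finishes hour 26); note summarizing (finishes hour 19). Taking the maximum gives a start of hour 26, and it finishes at 26 + 3 = hour 29.

29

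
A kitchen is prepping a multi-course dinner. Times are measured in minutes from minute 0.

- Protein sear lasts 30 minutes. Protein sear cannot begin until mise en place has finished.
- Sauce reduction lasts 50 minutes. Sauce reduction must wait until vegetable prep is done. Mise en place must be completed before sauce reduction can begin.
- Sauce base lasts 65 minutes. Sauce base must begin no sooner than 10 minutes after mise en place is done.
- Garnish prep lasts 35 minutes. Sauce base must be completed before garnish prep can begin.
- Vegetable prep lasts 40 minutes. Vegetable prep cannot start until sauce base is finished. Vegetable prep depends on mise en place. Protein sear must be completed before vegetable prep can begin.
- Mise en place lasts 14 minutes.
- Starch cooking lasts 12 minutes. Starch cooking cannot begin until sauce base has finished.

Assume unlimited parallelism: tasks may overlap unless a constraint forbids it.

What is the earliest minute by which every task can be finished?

Mise en place can start immediately at minute 0; it finishes at minute 14.
After mise en place (finishes minute 14), protein sear can start at minute 14 and finishes at minute 44.
After mise en place (finishes minute 14, plus 10-minute gap → minute 24), sauce base can start at minute 24 and finishes at minute 89.
After sauce base (finishes minute 89), garnish prep can start at minute 89 and finishes at minute 124.
After sauce base (finishes minute 89), starch cooking can start at minute 89 and finishes at minute 101.
Vegetable prep needs all of sauce base (finishes minute 89); mise en place (finishes minute 14); protein sear (finishes minute 44). That puts its earliest start at minute 89; it finishes at 89 + 40 = minute 129.
Sauce reduction cannot start until vegetable prep (finishes minute 129); mise en place (finishes minute 14). The controlling bound is minute 129, so sauce reduction finishes at 129 + 50 = minute 179.
All tasks are finished once the last one completes. Finish times: Mise en place at 14, Sauce base at 89, Protein sear at 44, Vegetable prep at 129, Sauce reduction at 179, Starch cooking at 101, Garnish prep at 124. The latest is minute 179.

179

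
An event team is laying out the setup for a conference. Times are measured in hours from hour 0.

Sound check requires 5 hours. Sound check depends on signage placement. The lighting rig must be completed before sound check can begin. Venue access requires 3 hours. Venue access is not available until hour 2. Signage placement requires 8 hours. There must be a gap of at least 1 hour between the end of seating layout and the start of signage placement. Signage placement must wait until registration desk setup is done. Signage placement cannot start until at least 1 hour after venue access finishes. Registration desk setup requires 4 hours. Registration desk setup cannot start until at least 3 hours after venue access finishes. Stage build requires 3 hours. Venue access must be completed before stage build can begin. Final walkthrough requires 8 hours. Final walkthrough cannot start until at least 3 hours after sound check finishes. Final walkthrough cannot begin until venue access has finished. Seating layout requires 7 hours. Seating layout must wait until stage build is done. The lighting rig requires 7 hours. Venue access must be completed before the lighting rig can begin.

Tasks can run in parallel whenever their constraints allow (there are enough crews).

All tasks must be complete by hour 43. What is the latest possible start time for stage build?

8

Nothing follows final walkthrough; the deadline of hour 43 is its only limit. It must start by 43 − 8 = hour 35.
Sound check has to be done before final walkthrough (must start by hour 35, minus 3-hour gap → hour 32). That means finishing by hour 32, i.e. starting by 32 − 5 = hour 27.
Since sound check (must start by hour 27) depends on it, signage placement must finish by hour 27. Backing off its 8-hour duration gives a latest start of hour 19.
Since signage placement (must start by hour 19, minus 1-hour gap → hour 18) depends on it, seating layout must finish by hour 18. Backing off its 7-hour duration gives a latest start of hour 11.
Since seating layout (must start by hour 11) depends on it, stage build must finish by hour 11. Backing off its 3-hour duration gives a latest start of hour 8.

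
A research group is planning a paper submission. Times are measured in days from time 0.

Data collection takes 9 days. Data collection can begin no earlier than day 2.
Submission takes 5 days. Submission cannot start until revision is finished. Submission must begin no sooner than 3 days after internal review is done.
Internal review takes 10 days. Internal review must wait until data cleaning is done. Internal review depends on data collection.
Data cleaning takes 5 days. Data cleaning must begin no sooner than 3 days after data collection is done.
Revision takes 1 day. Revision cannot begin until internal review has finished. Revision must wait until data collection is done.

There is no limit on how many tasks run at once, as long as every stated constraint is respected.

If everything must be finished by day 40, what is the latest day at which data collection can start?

Submission must finish by day 40; it takes 5 days, so it must start by 40 − 5 = day 35.
Revision must finish before submission (must start by day 35). With a 1-day duration, revision must start by 35 − 1 = day 34.
For internal review: revision (must start by day 34); submission (must start by day 35, minus 3-day gap → day 32). The most restrictive is day 32; with a 10-day duration, internal review must start by day 22.
Data cleaning must finish before internal review (must start by day 22). With a 5-day duration, data cleaning must start by 22 − 5 = day 17.
Data collection has several dependents: data cleaning (must start by day 17, minus 3-day gap → day 14); internal review (must start by day 22); revision (must start by day 34). The earliest of those limits is day 14, so data collection must start by 14 − 9 = day 5.

5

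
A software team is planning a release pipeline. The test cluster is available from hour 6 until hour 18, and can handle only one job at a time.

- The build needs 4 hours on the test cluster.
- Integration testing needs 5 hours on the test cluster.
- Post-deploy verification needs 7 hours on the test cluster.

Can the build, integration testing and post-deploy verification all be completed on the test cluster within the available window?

No

The test cluster window is 18 − 6 = 12 hours.
Running back to back, the jobs need 4 + 5 + 7 = 16 hours on the test cluster.
Since 16 > 12, they cannot all fit.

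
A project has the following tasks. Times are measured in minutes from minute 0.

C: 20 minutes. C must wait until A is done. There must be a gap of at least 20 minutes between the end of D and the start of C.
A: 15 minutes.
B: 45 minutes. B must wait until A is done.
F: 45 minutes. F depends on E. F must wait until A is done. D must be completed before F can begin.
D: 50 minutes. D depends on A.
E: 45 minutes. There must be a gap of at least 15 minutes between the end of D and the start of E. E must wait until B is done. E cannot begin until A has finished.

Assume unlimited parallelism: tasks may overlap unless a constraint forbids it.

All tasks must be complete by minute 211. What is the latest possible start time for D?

Nothing follows F; the deadline of minute 211 is its only limit. It must start by 211 − 45 = minute 166.
E has to be done before F (must start by minute 166). That means finishing by minute 166, i.e. starting by 166 − 45 = minute 121.
C must finish by minute 211; it takes 20 minutes, so it must start by 211 − 20 = minute 191.
For D: C (must start by minute 191, minus 20-minute gap → minute 171); E (must start by minute 121, minus 15-minute gap → minute 106); F (must start by minute 166). The most restrictive is minute 106; with a 50-minute duration, D must start by minute 56.

56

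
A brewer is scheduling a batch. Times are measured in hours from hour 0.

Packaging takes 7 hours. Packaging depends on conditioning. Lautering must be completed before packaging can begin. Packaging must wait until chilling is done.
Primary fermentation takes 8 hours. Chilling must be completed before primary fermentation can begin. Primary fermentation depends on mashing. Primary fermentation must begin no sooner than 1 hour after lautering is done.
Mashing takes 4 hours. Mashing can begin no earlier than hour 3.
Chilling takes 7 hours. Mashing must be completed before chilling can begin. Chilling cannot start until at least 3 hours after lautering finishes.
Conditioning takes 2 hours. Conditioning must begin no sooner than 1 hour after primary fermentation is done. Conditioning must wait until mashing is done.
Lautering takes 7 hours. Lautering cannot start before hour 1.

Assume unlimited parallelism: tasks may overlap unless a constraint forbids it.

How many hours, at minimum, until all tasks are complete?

Lautering waits on its own release at hour 1, so it starts at hour 1 and finishes at 1 + 7 = hour 8.
After its own release at hour 3, mashing can start at hour 3 and finishes at hour 7.
For chilling: mashing (finishes hour 7); lautering (finishes hour 8, plus 3-hour gap → hour 11). Taking the maximum gives a start of hour 11, and it finishes at 11 + 7 = hour 18.
For primary fermentation: chilling (finishes hour 18); mashing (finishes hour 7); lautering (finishes hour 8, plus 1-hour gap → hour 9). Taking the maximum gives a start of hour 18, and it finishes at 18 + 8 = hour 26.
Conditioning has to wait for primary fermentation (finishes hour 26, plus 1-hour gap → hour 27); mashing (finishes hour 7). The latest of these is hour 27, so conditioning runs hour 27 to 27 + 2 = hour 29.
Packaging has to wait for conditioning (finishes hour 29); lautering (finishes hour 8); chilling (finishes hour 18). The latest of these is hour 29, so packaging runs hour 29 to 29 + 7 = hour 36.
All tasks are finished once the last one completes. Finish times: Mashing at 7, Lautering at 8, Chilling at 18, Primary fermentation at 26, Conditioning at 29, Packaging at 36. The latest is hour 36.

36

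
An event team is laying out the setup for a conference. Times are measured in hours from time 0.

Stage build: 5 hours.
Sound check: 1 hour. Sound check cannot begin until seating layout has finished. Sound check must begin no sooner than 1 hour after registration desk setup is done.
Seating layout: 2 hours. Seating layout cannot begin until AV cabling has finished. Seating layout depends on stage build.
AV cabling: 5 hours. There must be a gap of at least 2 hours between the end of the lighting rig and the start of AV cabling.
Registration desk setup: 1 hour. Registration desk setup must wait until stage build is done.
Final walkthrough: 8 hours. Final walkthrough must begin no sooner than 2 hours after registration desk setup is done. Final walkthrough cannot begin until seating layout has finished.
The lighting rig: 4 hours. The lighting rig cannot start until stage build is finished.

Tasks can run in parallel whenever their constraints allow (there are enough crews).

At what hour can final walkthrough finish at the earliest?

Nothing blocks stage build, so it runs from hour 0 to hour 5.
After stage build (finishes hour 5), registration desk setup can start at hour 5 and finishes at hour 6.
After stage build (finishes hour 5), the lighting rig can start at hour 5 and finishes at hour 9.
After the lighting rig (finishes hour 9, plus 2-hour gap → hour 11), AV cabling can start at hour 11 and finishes at hour 16.
Seating layout has to wait for AV cabling (finishes hour 16); stage build (finishes hour 5). The latest of these is hour 16, so seating layout runs hour 16 to 16 + 2 = hour 18.
Final walkthrough cannot start until registration desk setup (finishes hour 6, plus 2-hour gap → hour 8); seating layout (finishes hour 18). The controlling bound is hour 18, so final walkthrough finishes at 18 + 8 = hour 26.

26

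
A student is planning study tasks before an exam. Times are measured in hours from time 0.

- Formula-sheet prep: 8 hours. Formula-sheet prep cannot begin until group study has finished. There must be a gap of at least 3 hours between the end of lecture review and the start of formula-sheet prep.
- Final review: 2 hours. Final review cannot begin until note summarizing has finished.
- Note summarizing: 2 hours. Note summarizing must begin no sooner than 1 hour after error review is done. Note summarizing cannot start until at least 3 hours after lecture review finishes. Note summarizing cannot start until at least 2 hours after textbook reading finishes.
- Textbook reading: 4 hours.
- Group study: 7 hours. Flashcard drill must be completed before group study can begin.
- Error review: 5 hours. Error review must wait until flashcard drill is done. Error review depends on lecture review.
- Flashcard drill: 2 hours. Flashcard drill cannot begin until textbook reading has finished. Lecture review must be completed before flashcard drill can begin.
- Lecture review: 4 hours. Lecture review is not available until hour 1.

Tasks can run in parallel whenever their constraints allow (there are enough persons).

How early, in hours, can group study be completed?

14

After its own release at hour 1, lecture review can start at hour 1 and finishes at hour 5.
Textbook reading has no prerequisites, so it starts at hour 0 and finishes at hour 4.
Flashcard drill needs all of textbook reading (finishes hour 4); lecture review (finishes hour 5). That puts its earliest start at hour 5; it finishes at 5 + 2 = hour 7.
Group study cannot begin until flashcard drill (finishes hour 7). It runs from hour 7 to 7 + 7 = hour 14.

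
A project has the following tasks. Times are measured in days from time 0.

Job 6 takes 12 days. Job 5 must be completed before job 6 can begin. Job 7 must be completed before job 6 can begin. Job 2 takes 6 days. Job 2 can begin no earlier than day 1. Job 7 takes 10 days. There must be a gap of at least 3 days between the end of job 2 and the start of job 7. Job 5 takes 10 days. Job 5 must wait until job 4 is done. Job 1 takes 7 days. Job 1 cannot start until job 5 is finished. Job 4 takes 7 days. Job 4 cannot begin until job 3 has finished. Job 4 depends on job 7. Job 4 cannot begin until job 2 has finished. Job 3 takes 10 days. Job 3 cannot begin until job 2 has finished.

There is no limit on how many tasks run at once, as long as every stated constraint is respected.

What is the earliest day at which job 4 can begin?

20

Job 2 waits on its own release at day 1, so it starts at day 1 and finishes at 1 + 6 = day 7.
Job 7 cannot begin until job 2 (finishes day 7, plus 3-day gap → day 10). It runs from day 10 to 10 + 10 = day 20.
Job 3 cannot begin until job 2 (finishes day 7). It runs from day 7 to 7 + 10 = day 17.
Job 4 waits on job 3 (finishes day 17); job 7 (finishes day 20); job 2 (finishes day 7). The latest of these is day 20, which is the earliest job 4 can start.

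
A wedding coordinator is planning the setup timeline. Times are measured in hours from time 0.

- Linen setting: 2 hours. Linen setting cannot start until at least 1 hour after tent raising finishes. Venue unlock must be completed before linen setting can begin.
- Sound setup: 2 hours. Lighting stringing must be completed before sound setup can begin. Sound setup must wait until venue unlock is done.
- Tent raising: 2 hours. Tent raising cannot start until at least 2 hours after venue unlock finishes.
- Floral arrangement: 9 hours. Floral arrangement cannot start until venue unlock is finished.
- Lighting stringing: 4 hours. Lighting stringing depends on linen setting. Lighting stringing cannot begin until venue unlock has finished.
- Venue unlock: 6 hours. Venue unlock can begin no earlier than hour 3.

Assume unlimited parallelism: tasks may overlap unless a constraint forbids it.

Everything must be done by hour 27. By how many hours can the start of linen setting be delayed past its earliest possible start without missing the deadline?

5

Venue unlock cannot begin until its own release at hour 3. It runs from hour 3 to 3 + 6 = hour 9.
Tent raising waits on venue unlock (finishes hour 9, plus 2-hour gap → hour 11), so it starts at hour 11 and finishes at 11 + 2 = hour 13.
Linen setting has to wait for tent raising (finishes hour 13, plus 1-hour gap → hour 14); venue unlock (finishes hour 9). The latest of these is hour 14, so linen setting runs hour 14 to 14 + 2 = hour 16.

Working backward from the deadline:
Sound setup has no dependents, so it just needs to finish by hour 27. Starting by 27 − 2 = hour 25 achieves that.
Lighting stringing must finish before sound setup (must start by hour 25). With a 4-hour duration, lighting stringing must start by 25 − 4 = hour 21.
Linen setting feeds into lighting stringing (must start by hour 21); so linen setting must finish by hour 21 and therefore start by hour 19.
So linen setting can start as early as hour 14 and as late as hour 19, giving 19 − 14 = 5 hours of slack.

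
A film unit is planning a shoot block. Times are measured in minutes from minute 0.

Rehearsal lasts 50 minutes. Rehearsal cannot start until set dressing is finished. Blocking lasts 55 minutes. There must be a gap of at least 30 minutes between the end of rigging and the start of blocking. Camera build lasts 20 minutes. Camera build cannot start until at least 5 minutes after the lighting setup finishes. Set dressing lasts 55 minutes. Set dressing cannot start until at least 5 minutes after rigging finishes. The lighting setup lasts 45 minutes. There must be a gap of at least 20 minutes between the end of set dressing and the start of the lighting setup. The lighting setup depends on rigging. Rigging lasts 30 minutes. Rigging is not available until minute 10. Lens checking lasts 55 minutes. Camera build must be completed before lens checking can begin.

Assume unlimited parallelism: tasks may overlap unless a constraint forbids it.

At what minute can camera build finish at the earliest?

After its own release at minute 10, rigging can start at minute 10 and finishes at minute 40.
Set dressing cannot begin until rigging (finishes minute 40, plus 5-minute gap → minute 45). It runs from minute 45 to 45 + 55 = minute 100.
For the lighting setup: set dressing (finishes minute 100, plus 20-minute gap → minute 120); rigging (finishes minute 40). Taking the maximum gives a start of minute 120, and it finishes at 120 + 45 = minute 165.
Camera build cannot begin until the lighting setup (finishes minute 165, plus 5-minute gap → minute 170). It runs from minute 170 to 170 + 20 = minute 190.

190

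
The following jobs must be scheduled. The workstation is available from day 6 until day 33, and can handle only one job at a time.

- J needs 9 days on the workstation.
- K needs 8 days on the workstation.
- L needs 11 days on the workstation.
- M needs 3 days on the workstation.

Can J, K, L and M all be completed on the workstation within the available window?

No

The workstation window is 33 − 6 = 27 days.
Running back to back, the jobs need 9 + 8 + 11 + 3 = 31 days on the workstation.
Since 31 > 27, they cannot all fit.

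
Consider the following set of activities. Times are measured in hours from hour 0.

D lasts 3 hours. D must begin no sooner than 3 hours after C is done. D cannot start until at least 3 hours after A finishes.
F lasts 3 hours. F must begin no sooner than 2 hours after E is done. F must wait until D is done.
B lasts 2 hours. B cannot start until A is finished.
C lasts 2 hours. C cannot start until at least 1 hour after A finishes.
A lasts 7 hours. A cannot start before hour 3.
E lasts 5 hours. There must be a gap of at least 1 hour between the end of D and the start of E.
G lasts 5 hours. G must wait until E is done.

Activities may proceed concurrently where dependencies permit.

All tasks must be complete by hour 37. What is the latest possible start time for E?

To finish by hour 37, F (duration 3) must start no later than hour 34.
To finish by hour 37, G (duration 5) must start no later than hour 32.
E must finish in time for F (must start by hour 34, minus 2-hour gap → hour 32); G (must start by hour 32). The tightest is hour 32, so E must start by 32 − 5 = hour 27.

27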